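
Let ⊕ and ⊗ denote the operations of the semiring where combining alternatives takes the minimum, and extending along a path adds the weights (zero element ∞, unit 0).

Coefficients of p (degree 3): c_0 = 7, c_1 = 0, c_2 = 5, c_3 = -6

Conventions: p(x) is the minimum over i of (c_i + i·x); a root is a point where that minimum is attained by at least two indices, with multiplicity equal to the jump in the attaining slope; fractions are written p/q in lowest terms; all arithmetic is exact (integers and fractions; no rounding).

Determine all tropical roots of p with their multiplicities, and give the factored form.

hull edge (i=0, c=7) to (i=1, c=0): slope -7, span 1
hull edge (i=1, c=0) to (i=3, c=-6): slope -3, span 2
Factored form: p(x) = -6 ⊗ (x ⊕ 3) ⊗ (x ⊕ 3) ⊗ (x ⊕ 7)
Answer: roots = 3 (mult 2), 7 (mult 1)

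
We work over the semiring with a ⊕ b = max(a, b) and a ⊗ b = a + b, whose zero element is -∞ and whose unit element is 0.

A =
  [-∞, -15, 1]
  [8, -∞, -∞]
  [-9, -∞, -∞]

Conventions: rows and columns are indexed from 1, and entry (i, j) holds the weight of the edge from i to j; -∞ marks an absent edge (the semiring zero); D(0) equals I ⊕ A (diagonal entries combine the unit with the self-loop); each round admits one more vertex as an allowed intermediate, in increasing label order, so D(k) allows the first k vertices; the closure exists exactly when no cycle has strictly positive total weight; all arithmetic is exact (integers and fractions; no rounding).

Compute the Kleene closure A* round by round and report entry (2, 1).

D(0):
  [0, -15, 1]
  [8, 0, -∞]
  [-9, -∞, 0]
D(1):
  [0, -15, 1]
  [8, 0, 9]
  [-9, -24, 0]
D(2):
  [0, -15, 1]
  [8, 0, 9]
  [-9, -24, 0]
D(3):
  [0, -15, 1]
  [8, 0, 9]
  [-9, -24, 0]
Answer: A*[2][1] = 8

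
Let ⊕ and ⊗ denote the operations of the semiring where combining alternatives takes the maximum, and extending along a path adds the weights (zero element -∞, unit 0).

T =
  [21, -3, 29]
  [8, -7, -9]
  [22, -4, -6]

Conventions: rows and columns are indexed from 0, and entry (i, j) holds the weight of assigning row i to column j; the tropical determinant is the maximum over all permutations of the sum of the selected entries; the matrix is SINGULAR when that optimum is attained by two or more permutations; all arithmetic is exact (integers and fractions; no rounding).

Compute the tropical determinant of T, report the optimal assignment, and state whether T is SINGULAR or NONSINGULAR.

σ = (0, 1, 2): 21 + (-7) + (-6) = 8
σ = (0, 2, 1): 21 + (-9) + (-4) = 8
σ = (1, 0, 2): (-3) + 8 + (-6) = -1
σ = (1, 2, 0): (-3) + (-9) + 22 = 10
σ = (2, 0, 1): 29 + 8 + (-4) = 33
σ = (2, 1, 0): 29 + (-7) + 22 = 44
Optimal value attained by: σ = (2, 1, 0).
Answer: det⊕(T) = 44; verdict: NONSINGULAR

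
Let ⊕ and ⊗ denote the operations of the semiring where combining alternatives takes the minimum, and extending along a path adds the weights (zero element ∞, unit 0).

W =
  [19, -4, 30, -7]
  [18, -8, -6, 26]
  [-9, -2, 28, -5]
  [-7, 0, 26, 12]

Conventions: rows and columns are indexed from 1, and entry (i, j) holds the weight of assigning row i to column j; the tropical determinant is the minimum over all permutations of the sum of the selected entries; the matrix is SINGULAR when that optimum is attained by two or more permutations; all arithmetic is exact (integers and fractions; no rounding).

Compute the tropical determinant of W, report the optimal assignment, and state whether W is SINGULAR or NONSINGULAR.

σ = (1, 2, 3, 4): 19 + (-8) + 28 + 12 = 51
σ = (1, 2, 4, 3): 19 + (-8) + (-5) + 26 = 32
σ = (1, 3, 2, 4): 19 + (-6) + (-2) + 12 = 23
σ = (1, 3, 4, 2): 19 + (-6) + (-5) + 0 = 8
σ = (1, 4, 2, 3): 19 + 26 + (-2) + 26 = 69
σ = (1, 4, 3, 2): 19 + 26 + 28 + 0 = 73
σ = (2, 1, 3, 4): (-4) + 18 + 28 + 12 = 54
σ = (2, 1, 4, 3): (-4) + 18 + (-5) + 26 = 35
σ = (2, 3, 1, 4): (-4) + (-6) + (-9) + 12 = -7
σ = (2, 3, 4, 1): (-4) + (-6) + (-5) + (-7) = -22
σ = (2, 4, 1, 3): (-4) + 26 + (-9) + 26 = 39
σ = (2, 4, 3, 1): (-4) + 26 + 28 + (-7) = 43
σ = (3, 1, 2, 4): 30 + 18 + (-2) + 12 = 58
σ = (3, 1, 4, 2): 30 + 18 + (-5) + 0 = 43
σ = (3, 2, 1, 4): 30 + (-8) + (-9) + 12 = 25
σ = (3, 2, 4, 1): 30 + (-8) + (-5) + (-7) = 10
σ = (3, 4, 1, 2): 30 + 26 + (-9) + 0 = 47
σ = (3, 4, 2, 1): 30 + 26 + (-2) + (-7) = 47
σ = (4, 1, 2, 3): (-7) + 18 + (-2) + 26 = 35
σ = (4, 1, 3, 2): (-7) + 18 + 28 + 0 = 39
σ = (4, 2, 1, 3): (-7) + (-8) + (-9) + 26 = 2
σ = (4, 2, 3, 1): (-7) + (-8) + 28 + (-7) = 6
σ = (4, 3, 1, 2): (-7) + (-6) + (-9) + 0 = -22
σ = (4, 3, 2, 1): (-7) + (-6) + (-2) + (-7) = -22
Optimal value attained by: σ = (2, 3, 4, 1).
Answer: det⊕(W) = -22; verdict: SINGULAR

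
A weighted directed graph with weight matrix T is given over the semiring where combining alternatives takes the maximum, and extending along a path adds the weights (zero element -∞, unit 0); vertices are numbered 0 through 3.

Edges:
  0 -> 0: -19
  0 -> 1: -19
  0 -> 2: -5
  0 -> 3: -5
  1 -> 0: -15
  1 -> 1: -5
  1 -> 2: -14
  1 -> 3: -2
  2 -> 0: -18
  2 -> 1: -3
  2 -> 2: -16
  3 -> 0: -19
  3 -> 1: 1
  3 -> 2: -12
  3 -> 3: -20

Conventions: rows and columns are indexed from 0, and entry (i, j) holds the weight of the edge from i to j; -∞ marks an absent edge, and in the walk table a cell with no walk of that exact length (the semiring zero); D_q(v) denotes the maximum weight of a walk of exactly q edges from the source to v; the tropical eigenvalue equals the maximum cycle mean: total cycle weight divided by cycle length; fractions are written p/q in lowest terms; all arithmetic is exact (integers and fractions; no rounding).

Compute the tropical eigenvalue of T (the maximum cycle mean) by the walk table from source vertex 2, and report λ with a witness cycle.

q=0: [-∞, -∞, 0, -∞]
q=1: [-18, -3, -16, -∞]
q=2: [-18, -8, -17, -5]
q=3: [-23, -4, -17, -10]
q=4: [-19, -9, -18, -6]
Optimal cycle mean attained by: cycle 1->3->1, total (-2) + 1, length 2.
Answer: λ = -1/2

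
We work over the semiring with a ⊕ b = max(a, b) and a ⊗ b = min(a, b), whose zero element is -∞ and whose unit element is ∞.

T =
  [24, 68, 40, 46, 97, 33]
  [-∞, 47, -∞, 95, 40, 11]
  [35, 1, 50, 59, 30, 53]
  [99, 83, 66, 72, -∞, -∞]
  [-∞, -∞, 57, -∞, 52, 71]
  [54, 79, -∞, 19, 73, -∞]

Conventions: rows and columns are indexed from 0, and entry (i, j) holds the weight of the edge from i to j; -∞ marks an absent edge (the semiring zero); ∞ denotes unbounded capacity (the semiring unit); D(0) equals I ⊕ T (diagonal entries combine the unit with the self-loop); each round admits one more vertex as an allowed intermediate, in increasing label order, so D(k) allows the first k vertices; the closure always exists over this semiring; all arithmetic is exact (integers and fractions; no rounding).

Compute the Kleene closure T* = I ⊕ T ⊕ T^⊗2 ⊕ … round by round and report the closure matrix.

D(0):
  [∞, 68, 40, 46, 97, 33]
  [-∞, ∞, -∞, 95, 40, 11]
  [35, 1, ∞, 59, 30, 53]
  [99, 83, 66, ∞, -∞, -∞]
  [-∞, -∞, 57, -∞, ∞, 71]
  [54, 79, -∞, 19, 73, ∞]
D(1):
  [∞, 68, 40, 46, 97, 33]
  [-∞, ∞, -∞, 95, 40, 11]
  [35, 35, ∞, 59, 35, 53]
  [99, 83, 66, ∞, 97, 33]
  [-∞, -∞, 57, -∞, ∞, 71]
  [54, 79, 40, 46, 73, ∞]
D(2):
  [∞, 68, 40, 68, 97, 33]
  [-∞, ∞, -∞, 95, 40, 11]
  [35, 35, ∞, 59, 35, 53]
  [99, 83, 66, ∞, 97, 33]
  [-∞, -∞, 57, -∞, ∞, 71]
  [54, 79, 40, 79, 73, ∞]
D(3):
  [∞, 68, 40, 68, 97, 40]
  [-∞, ∞, -∞, 95, 40, 11]
  [35, 35, ∞, 59, 35, 53]
  [99, 83, 66, ∞, 97, 53]
  [35, 35, 57, 57, ∞, 71]
  [54, 79, 40, 79, 73, ∞]
D(4):
  [∞, 68, 66, 68, 97, 53]
  [95, ∞, 66, 95, 95, 53]
  [59, 59, ∞, 59, 59, 53]
  [99, 83, 66, ∞, 97, 53]
  [57, 57, 57, 57, ∞, 71]
  [79, 79, 66, 79, 79, ∞]
D(5):
  [∞, 68, 66, 68, 97, 71]
  [95, ∞, 66, 95, 95, 71]
  [59, 59, ∞, 59, 59, 59]
  [99, 83, 66, ∞, 97, 71]
  [57, 57, 57, 57, ∞, 71]
  [79, 79, 66, 79, 79, ∞]
D(6):
  [∞, 71, 66, 71, 97, 71]
  [95, ∞, 66, 95, 95, 71]
  [59, 59, ∞, 59, 59, 59]
  [99, 83, 66, ∞, 97, 71]
  [71, 71, 66, 71, ∞, 71]
  [79, 79, 66, 79, 79, ∞]
Answer: T* = [[∞, 71, 66, 71, 97, 71], [95, ∞, 66, 95, 95, 71], [59, 59, ∞, 59, 59, 59], [99, 83, 66, ∞, 97, 71], [71, 71, 66, 71, ∞, 71], [79, 79, 66, 79, 79, ∞]]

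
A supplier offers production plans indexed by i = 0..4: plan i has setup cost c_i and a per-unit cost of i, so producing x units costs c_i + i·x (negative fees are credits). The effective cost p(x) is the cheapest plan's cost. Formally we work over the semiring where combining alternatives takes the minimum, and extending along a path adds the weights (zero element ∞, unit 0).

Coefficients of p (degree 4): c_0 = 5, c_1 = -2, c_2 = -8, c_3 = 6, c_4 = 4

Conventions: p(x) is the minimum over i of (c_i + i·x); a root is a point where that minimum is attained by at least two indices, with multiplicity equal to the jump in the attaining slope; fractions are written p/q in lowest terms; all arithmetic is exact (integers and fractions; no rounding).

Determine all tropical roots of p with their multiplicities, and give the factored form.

hull edge (i=0, c=5) to (i=1, c=-2): slope -7, span 1
hull edge (i=1, c=-2) to (i=2, c=-8): slope -6, span 1
hull edge (i=2, c=-8) to (i=4, c=4): slope 6, span 2
Factored form: p(x) = 4 ⊗ (x ⊕ (-6)) ⊗ (x ⊕ (-6)) ⊗ (x ⊕ 6) ⊗ (x ⊕ 7)
Answer: roots = -6 (mult 2), 6 (mult 1), 7 (mult 1)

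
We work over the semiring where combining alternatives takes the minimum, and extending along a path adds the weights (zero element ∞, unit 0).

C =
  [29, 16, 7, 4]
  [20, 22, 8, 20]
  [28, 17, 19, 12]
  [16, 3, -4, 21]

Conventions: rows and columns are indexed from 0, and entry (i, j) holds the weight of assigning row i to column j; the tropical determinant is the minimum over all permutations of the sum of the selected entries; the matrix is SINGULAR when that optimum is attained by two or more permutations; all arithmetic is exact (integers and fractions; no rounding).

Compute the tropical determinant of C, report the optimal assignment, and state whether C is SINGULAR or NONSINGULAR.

σ = (0, 1, 2, 3): 29 + 22 + 19 + 21 = 91
σ = (0, 1, 3, 2): 29 + 22 + 12 + (-4) = 59
σ = (0, 2, 1, 3): 29 + 8 + 17 + 21 = 75
σ = (0, 2, 3, 1): 29 + 8 + 12 + 3 = 52
σ = (0, 3, 1, 2): 29 + 20 + 17 + (-4) = 62
σ = (0, 3, 2, 1): 29 + 20 + 19 + 3 = 71
σ = (1, 0, 2, 3): 16 + 20 + 19 + 21 = 76
σ = (1, 0, 3, 2): 16 + 20 + 12 + (-4) = 44
σ = (1, 2, 0, 3): 16 + 8 + 28 + 21 = 73
σ = (1, 2, 3, 0): 16 + 8 + 12 + 16 = 52
σ = (1, 3, 0, 2): 16 + 20 + 28 + (-4) = 60
σ = (1, 3, 2, 0): 16 + 20 + 19 + 16 = 71
σ = (2, 0, 1, 3): 7 + 20 + 17 + 21 = 65
σ = (2, 0, 3, 1): 7 + 20 + 12 + 3 = 42
σ = (2, 1, 0, 3): 7 + 22 + 28 + 21 = 78
σ = (2, 1, 3, 0): 7 + 22 + 12 + 16 = 57
σ = (2, 3, 0, 1): 7 + 20 + 28 + 3 = 58
σ = (2, 3, 1, 0): 7 + 20 + 17 + 16 = 60
σ = (3, 0, 1, 2): 4 + 20 + 17 + (-4) = 37
σ = (3, 0, 2, 1): 4 + 20 + 19 + 3 = 46
σ = (3, 1, 0, 2): 4 + 22 + 28 + (-4) = 50
σ = (3, 1, 2, 0): 4 + 22 + 19 + 16 = 61
σ = (3, 2, 0, 1): 4 + 8 + 28 + 3 = 43
σ = (3, 2, 1, 0): 4 + 8 + 17 + 16 = 45
Optimal value attained by: σ = (3, 0, 1, 2).
Answer: det⊕(C) = 37; verdict: NONSINGULAR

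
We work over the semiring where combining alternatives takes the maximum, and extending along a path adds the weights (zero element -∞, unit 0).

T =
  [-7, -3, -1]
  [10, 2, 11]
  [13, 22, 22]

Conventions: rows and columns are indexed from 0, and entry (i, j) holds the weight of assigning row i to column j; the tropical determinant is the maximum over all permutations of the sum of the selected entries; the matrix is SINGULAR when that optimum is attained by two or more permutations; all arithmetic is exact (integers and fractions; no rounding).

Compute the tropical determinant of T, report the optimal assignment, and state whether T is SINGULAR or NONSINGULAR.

σ = (0, 1, 2): (-7) + 2 + 22 = 17
σ = (0, 2, 1): (-7) + 11 + 22 = 26
σ = (1, 0, 2): (-3) + 10 + 22 = 29
σ = (1, 2, 0): (-3) + 11 + 13 = 21
σ = (2, 0, 1): (-1) + 10 + 22 = 31
σ = (2, 1, 0): (-1) + 2 + 13 = 14
Optimal value attained by: σ = (2, 0, 1).
Answer: det⊕(T) = 31; verdict: NONSINGULAR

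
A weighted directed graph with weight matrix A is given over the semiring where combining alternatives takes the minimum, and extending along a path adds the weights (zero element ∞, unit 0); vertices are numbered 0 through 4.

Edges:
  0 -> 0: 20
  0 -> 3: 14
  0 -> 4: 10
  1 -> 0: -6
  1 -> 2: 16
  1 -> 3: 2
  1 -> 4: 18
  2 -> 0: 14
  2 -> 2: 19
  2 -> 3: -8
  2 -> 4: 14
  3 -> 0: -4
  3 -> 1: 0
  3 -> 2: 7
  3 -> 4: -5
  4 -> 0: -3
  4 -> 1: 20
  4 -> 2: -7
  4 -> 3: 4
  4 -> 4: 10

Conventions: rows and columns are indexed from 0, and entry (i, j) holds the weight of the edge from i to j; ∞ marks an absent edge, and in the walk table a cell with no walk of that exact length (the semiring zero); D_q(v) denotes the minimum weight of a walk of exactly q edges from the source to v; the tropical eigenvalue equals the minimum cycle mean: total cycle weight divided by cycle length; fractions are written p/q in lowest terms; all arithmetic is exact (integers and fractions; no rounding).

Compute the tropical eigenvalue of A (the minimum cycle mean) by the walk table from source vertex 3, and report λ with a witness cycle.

q=0: [∞, ∞, ∞, 0, ∞]
q=1: [-4, 0, 7, ∞, -5]
q=2: [-8, 15, -12, -1, 5]
q=3: [-5, -1, -2, -20, -6]
q=4: [-24, -20, -13, -10, -25]
q=5: [-28, -10, -32, -21, -15]
Optimal cycle mean attained by: cycle 2->3->4->2, total (-8) + (-5) + (-7), length 3.
Answer: λ = -20/3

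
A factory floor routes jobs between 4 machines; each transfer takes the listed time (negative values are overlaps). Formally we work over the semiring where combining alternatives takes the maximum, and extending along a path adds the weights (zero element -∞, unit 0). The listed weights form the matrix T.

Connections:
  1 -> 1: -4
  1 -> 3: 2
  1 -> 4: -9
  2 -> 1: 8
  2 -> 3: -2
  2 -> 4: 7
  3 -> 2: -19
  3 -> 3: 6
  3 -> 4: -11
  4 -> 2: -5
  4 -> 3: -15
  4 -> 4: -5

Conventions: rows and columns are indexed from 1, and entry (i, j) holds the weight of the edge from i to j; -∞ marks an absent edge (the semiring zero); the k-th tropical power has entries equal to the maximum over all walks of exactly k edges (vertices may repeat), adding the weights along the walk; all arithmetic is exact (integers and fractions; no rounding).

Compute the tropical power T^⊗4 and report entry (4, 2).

T^⊗2:
  [-8, -14, 8, -9]
  [4, 2, 10, 2]
  [-11, -13, 12, -5]
  [3, -10, -7, 2]
T^⊗3:
  [-6, -11, 14, -3]
  [10, -3, 16, 9]
  [-5, -7, 18, 1]
  [-1, -3, 5, -3]
T^⊗4:
  [-3, -5, 20, 3]
  [6, 4, 22, 5]
  [1, -1, 24, 7]
  [5, -8, 11, 4]
Key observation: the optimum is the walk 4->2->4->4->2, with weight (-5) + 7 + (-5) + (-5) = -8.
Optimal value attained by: walk 4->2->4->4->2.
Answer: (T^⊗4)[4][2] = -8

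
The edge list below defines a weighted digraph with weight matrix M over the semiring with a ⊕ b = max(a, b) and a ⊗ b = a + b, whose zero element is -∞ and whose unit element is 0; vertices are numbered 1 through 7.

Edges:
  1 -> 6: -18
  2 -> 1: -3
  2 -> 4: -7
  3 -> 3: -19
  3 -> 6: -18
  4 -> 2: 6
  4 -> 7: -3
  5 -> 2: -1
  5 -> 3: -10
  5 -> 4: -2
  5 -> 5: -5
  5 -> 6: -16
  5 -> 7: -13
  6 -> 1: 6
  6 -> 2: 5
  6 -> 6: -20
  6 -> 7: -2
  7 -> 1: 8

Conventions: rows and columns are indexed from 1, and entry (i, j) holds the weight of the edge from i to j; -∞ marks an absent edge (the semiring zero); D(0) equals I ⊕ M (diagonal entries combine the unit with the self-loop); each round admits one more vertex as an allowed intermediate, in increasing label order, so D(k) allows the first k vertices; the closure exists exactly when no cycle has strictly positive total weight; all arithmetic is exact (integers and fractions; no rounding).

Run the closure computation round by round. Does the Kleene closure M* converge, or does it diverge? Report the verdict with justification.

D(0):
  [0, -∞, -∞, -∞, -∞, -18, -∞]
  [-3, 0, -∞, -7, -∞, -∞, -∞]
  [-∞, -∞, 0, -∞, -∞, -18, -∞]
  [-∞, 6, -∞, 0, -∞, -∞, -3]
  [-∞, -1, -10, -2, 0, -16, -13]
  [6, 5, -∞, -∞, -∞, 0, -2]
  [8, -∞, -∞, -∞, -∞, -∞, 0]
D(1):
  [0, -∞, -∞, -∞, -∞, -18, -∞]
  [-3, 0, -∞, -7, -∞, -21, -∞]
  [-∞, -∞, 0, -∞, -∞, -18, -∞]
  [-∞, 6, -∞, 0, -∞, -∞, -3]
  [-∞, -1, -10, -2, 0, -16, -13]
  [6, 5, -∞, -∞, -∞, 0, -2]
  [8, -∞, -∞, -∞, -∞, -10, 0]
D(2):
  [0, -∞, -∞, -∞, -∞, -18, -∞]
  [-3, 0, -∞, -7, -∞, -21, -∞]
  [-∞, -∞, 0, -∞, -∞, -18, -∞]
  [3, 6, -∞, 0, -∞, -15, -3]
  [-4, -1, -10, -2, 0, -16, -13]
  [6, 5, -∞, -2, -∞, 0, -2]
  [8, -∞, -∞, -∞, -∞, -10, 0]
D(3):
  [0, -∞, -∞, -∞, -∞, -18, -∞]
  [-3, 0, -∞, -7, -∞, -21, -∞]
  [-∞, -∞, 0, -∞, -∞, -18, -∞]
  [3, 6, -∞, 0, -∞, -15, -3]
  [-4, -1, -10, -2, 0, -16, -13]
  [6, 5, -∞, -2, -∞, 0, -2]
  [8, -∞, -∞, -∞, -∞, -10, 0]
D(4):
  [0, -∞, -∞, -∞, -∞, -18, -∞]
  [-3, 0, -∞, -7, -∞, -21, -10]
  [-∞, -∞, 0, -∞, -∞, -18, -∞]
  [3, 6, -∞, 0, -∞, -15, -3]
  [1, 4, -10, -2, 0, -16, -5]
  [6, 5, -∞, -2, -∞, 0, -2]
  [8, -∞, -∞, -∞, -∞, -10, 0]
D(5):
  [0, -∞, -∞, -∞, -∞, -18, -∞]
  [-3, 0, -∞, -7, -∞, -21, -10]
  [-∞, -∞, 0, -∞, -∞, -18, -∞]
  [3, 6, -∞, 0, -∞, -15, -3]
  [1, 4, -10, -2, 0, -16, -5]
  [6, 5, -∞, -2, -∞, 0, -2]
  [8, -∞, -∞, -∞, -∞, -10, 0]
D(6):
  [0, -13, -∞, -20, -∞, -18, -20]
  [-3, 0, -∞, -7, -∞, -21, -10]
  [-12, -13, 0, -20, -∞, -18, -20]
  [3, 6, -∞, 0, -∞, -15, -3]
  [1, 4, -10, -2, 0, -16, -5]
  [6, 5, -∞, -2, -∞, 0, -2]
  [8, -5, -∞, -12, -∞, -10, 0]
D(7):
  [0, -13, -∞, -20, -∞, -18, -20]
  [-2, 0, -∞, -7, -∞, -20, -10]
  [-12, -13, 0, -20, -∞, -18, -20]
  [5, 6, -∞, 0, -∞, -13, -3]
  [3, 4, -10, -2, 0, -15, -5]
  [6, 5, -∞, -2, -∞, 0, -2]
  [8, -5, -∞, -12, -∞, -10, 0]
Key observation: every diagonal entry stays at the unit through all rounds, so no improving cycle exists.
Answer: CONVERGES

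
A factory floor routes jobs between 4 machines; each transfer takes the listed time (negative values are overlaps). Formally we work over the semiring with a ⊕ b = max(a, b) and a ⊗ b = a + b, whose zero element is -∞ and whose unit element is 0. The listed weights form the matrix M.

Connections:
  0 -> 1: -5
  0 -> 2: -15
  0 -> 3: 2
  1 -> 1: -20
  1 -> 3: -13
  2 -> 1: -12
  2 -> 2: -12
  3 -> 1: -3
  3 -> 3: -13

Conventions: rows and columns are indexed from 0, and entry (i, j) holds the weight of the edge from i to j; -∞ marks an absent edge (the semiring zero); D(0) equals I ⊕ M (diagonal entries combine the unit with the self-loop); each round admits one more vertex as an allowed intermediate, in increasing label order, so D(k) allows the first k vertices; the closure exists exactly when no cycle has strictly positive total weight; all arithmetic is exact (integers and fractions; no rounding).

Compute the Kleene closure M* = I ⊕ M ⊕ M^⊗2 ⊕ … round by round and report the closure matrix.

D(0):
  [0, -5, -15, 2]
  [-∞, 0, -∞, -13]
  [-∞, -12, 0, -∞]
  [-∞, -3, -∞, 0]
D(1):
  [0, -5, -15, 2]
  [-∞, 0, -∞, -13]
  [-∞, -12, 0, -∞]
  [-∞, -3, -∞, 0]
D(2):
  [0, -5, -15, 2]
  [-∞, 0, -∞, -13]
  [-∞, -12, 0, -25]
  [-∞, -3, -∞, 0]
D(3):
  [0, -5, -15, 2]
  [-∞, 0, -∞, -13]
  [-∞, -12, 0, -25]
  [-∞, -3, -∞, 0]
D(4):
  [0, -1, -15, 2]
  [-∞, 0, -∞, -13]
  [-∞, -12, 0, -25]
  [-∞, -3, -∞, 0]
Answer: M* = [[0, -1, -15, 2], [-∞, 0, -∞, -13], [-∞, -12, 0, -25], [-∞, -3, -∞, 0]]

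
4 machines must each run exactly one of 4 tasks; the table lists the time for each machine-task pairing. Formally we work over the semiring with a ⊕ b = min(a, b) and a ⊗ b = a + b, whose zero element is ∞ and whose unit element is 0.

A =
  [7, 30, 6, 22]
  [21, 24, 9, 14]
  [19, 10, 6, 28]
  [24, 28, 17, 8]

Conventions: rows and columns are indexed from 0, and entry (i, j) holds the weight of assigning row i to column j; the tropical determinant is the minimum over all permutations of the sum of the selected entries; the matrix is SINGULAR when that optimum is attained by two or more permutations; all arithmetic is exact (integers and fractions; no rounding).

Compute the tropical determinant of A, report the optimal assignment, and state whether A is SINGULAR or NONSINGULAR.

σ = (0, 1, 2, 3): 7 + 24 + 6 + 8 = 45
σ = (0, 1, 3, 2): 7 + 24 + 28 + 17 = 76
σ = (0, 2, 1, 3): 7 + 9 + 10 + 8 = 34
σ = (0, 2, 3, 1): 7 + 9 + 28 + 28 = 72
σ = (0, 3, 1, 2): 7 + 14 + 10 + 17 = 48
σ = (0, 3, 2, 1): 7 + 14 + 6 + 28 = 55
σ = (1, 0, 2, 3): 30 + 21 + 6 + 8 = 65
σ = (1, 0, 3, 2): 30 + 21 + 28 + 17 = 96
σ = (1, 2, 0, 3): 30 + 9 + 19 + 8 = 66
σ = (1, 2, 3, 0): 30 + 9 + 28 + 24 = 91
σ = (1, 3, 0, 2): 30 + 14 + 19 + 17 = 80
σ = (1, 3, 2, 0): 30 + 14 + 6 + 24 = 74
σ = (2, 0, 1, 3): 6 + 21 + 10 + 8 = 45
σ = (2, 0, 3, 1): 6 + 21 + 28 + 28 = 83
σ = (2, 1, 0, 3): 6 + 24 + 19 + 8 = 57
σ = (2, 1, 3, 0): 6 + 24 + 28 + 24 = 82
σ = (2, 3, 0, 1): 6 + 14 + 19 + 28 = 67
σ = (2, 3, 1, 0): 6 + 14 + 10 + 24 = 54
σ = (3, 0, 1, 2): 22 + 21 + 10 + 17 = 70
σ = (3, 0, 2, 1): 22 + 21 + 6 + 28 = 77
σ = (3, 1, 0, 2): 22 + 24 + 19 + 17 = 82
σ = (3, 1, 2, 0): 22 + 24 + 6 + 24 = 76
σ = (3, 2, 0, 1): 22 + 9 + 19 + 28 = 78
σ = (3, 2, 1, 0): 22 + 9 + 10 + 24 = 65
Optimal value attained by: σ = (0, 2, 1, 3).
Answer: det⊕(A) = 34; verdict: NONSINGULAR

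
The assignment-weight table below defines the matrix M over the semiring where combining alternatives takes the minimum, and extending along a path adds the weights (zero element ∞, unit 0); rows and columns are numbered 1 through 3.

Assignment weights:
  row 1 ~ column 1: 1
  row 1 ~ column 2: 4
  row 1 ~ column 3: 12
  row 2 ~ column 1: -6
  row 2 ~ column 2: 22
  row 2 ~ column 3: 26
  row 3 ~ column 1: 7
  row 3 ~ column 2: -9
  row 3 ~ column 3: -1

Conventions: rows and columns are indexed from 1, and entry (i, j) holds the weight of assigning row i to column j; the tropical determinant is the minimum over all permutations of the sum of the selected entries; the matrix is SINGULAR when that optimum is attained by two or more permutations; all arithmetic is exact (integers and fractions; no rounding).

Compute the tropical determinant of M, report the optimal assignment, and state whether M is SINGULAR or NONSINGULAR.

σ = (1, 2, 3): 1 + 22 + (-1) = 22
σ = (1, 3, 2): 1 + 26 + (-9) = 18
σ = (2, 1, 3): 4 + (-6) + (-1) = -3
σ = (2, 3, 1): 4 + 26 + 7 = 37
σ = (3, 1, 2): 12 + (-6) + (-9) = -3
σ = (3, 2, 1): 12 + 22 + 7 = 41
Optimal value attained by: σ = (2, 1, 3).
Answer: det⊕(M) = -3; verdict: SINGULAR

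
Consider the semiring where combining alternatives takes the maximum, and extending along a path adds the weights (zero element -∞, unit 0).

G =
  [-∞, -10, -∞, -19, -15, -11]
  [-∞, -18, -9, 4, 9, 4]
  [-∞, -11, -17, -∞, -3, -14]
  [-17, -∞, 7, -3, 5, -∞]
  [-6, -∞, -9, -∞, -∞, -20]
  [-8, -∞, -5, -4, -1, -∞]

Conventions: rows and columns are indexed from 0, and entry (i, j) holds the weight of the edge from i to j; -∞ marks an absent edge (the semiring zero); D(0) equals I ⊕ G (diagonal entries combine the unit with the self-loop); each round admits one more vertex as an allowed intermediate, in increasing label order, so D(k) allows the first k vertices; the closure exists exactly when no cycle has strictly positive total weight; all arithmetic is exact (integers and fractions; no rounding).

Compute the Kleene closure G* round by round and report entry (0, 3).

D(0):
  [0, -10, -∞, -19, -15, -11]
  [-∞, 0, -9, 4, 9, 4]
  [-∞, -11, 0, -∞, -3, -14]
  [-17, -∞, 7, 0, 5, -∞]
  [-6, -∞, -9, -∞, 0, -20]
  [-8, -∞, -5, -4, -1, 0]
D(1):
  [0, -10, -∞, -19, -15, -11]
  [-∞, 0, -9, 4, 9, 4]
  [-∞, -11, 0, -∞, -3, -14]
  [-17, -27, 7, 0, 5, -28]
  [-6, -16, -9, -25, 0, -17]
  [-8, -18, -5, -4, -1, 0]
D(2):
  [0, -10, -19, -6, -1, -6]
  [-∞, 0, -9, 4, 9, 4]
  [-∞, -11, 0, -7, -2, -7]
  [-17, -27, 7, 0, 5, -23]
  [-6, -16, -9, -12, 0, -12]
  [-8, -18, -5, -4, -1, 0]
D(3):
  [0, -10, -19, -6, -1, -6]
  [-∞, 0, -9, 4, 9, 4]
  [-∞, -11, 0, -7, -2, -7]
  [-17, -4, 7, 0, 5, 0]
  [-6, -16, -9, -12, 0, -12]
  [-8, -16, -5, -4, -1, 0]
D(4):
  [0, -10, 1, -6, -1, -6]
  [-13, 0, 11, 4, 9, 4]
  [-24, -11, 0, -7, -2, -7]
  [-17, -4, 7, 0, 5, 0]
  [-6, -16, -5, -12, 0, -12]
  [-8, -8, 3, -4, 1, 0]
D(5):
  [0, -10, 1, -6, -1, -6]
  [3, 0, 11, 4, 9, 4]
  [-8, -11, 0, -7, -2, -7]
  [-1, -4, 7, 0, 5, 0]
  [-6, -16, -5, -12, 0, -12]
  [-5, -8, 3, -4, 1, 0]
D(6):
  [0, -10, 1, -6, -1, -6]
  [3, 0, 11, 4, 9, 4]
  [-8, -11, 0, -7, -2, -7]
  [-1, -4, 7, 0, 5, 0]
  [-6, -16, -5, -12, 0, -12]
  [-5, -8, 3, -4, 1, 0]
Answer: G*[0][3] = -6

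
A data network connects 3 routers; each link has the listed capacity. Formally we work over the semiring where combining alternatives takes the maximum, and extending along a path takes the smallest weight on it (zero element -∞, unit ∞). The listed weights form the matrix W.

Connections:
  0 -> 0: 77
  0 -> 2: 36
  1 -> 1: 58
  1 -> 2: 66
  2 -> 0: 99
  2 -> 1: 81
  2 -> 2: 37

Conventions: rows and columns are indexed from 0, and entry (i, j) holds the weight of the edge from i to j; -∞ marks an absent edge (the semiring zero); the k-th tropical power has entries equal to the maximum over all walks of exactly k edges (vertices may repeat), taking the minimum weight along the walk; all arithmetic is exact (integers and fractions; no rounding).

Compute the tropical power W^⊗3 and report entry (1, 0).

W^⊗2:
  [77, 36, 36]
  [66, 66, 58]
  [77, 58, 66]
W^⊗3:
  [77, 36, 36]
  [66, 58, 66]
  [77, 66, 58]
Key observation: the optimum is the walk 1->2->0->0, with weight 66 min 99 min 77 = 66.
Optimal value attained by: walk 1->2->0->0.
Answer: (W^⊗3)[1][0] = 66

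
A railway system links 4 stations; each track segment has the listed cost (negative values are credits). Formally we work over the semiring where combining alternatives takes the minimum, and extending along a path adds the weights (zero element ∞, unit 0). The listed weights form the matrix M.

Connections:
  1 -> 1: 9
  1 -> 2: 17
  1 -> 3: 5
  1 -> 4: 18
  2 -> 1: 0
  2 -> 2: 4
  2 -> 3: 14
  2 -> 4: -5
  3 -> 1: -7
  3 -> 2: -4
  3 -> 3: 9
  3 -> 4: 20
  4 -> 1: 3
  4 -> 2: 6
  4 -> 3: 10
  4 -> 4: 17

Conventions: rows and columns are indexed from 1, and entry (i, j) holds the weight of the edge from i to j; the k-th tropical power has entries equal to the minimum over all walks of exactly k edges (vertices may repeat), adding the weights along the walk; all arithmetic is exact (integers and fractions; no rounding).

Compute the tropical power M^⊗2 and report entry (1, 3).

M^⊗2:
  [-2, 1, 14, 12]
  [-2, 1, 5, -1]
  [-4, 0, -2, -9]
  [3, 6, 8, 1]
Key observation: the optimum is the walk 1->1->3, with weight 9 + 5 = 14.
Optimal value attained by: walk 1->1->3.
Answer: (M^⊗2)[1][3] = 14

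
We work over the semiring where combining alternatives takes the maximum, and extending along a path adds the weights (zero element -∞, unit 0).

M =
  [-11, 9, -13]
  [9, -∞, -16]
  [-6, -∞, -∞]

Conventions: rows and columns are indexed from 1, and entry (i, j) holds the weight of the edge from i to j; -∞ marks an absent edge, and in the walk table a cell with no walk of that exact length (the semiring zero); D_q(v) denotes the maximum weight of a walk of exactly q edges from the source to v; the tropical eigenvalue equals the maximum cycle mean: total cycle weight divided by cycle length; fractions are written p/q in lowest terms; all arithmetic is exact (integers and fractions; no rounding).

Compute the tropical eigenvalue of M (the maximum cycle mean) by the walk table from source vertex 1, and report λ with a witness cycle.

q=0: [0, -∞, -∞]
q=1: [-11, 9, -13]
q=2: [18, -2, -7]
q=3: [7, 27, 5]
Optimal cycle mean attained by: cycle 1->2->1, total 9 + 9, length 2.
Answer: λ = 9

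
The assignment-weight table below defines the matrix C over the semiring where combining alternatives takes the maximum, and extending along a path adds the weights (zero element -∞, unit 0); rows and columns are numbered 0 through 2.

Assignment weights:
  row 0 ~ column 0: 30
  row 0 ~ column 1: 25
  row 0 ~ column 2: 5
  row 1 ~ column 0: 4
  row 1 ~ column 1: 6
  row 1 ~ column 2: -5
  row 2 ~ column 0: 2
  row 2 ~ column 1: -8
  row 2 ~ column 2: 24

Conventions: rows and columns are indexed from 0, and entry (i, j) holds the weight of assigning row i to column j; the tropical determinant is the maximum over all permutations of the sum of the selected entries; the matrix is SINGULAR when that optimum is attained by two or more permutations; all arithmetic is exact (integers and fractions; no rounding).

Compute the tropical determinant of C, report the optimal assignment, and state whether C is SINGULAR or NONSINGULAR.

σ = (0, 1, 2): 30 + 6 + 24 = 60
σ = (0, 2, 1): 30 + (-5) + (-8) = 17
σ = (1, 0, 2): 25 + 4 + 24 = 53
σ = (1, 2, 0): 25 + (-5) + 2 = 22
σ = (2, 0, 1): 5 + 4 + (-8) = 1
σ = (2, 1, 0): 5 + 6 + 2 = 13
Optimal value attained by: σ = (0, 1, 2).
Answer: det⊕(C) = 60; verdict: NONSINGULAR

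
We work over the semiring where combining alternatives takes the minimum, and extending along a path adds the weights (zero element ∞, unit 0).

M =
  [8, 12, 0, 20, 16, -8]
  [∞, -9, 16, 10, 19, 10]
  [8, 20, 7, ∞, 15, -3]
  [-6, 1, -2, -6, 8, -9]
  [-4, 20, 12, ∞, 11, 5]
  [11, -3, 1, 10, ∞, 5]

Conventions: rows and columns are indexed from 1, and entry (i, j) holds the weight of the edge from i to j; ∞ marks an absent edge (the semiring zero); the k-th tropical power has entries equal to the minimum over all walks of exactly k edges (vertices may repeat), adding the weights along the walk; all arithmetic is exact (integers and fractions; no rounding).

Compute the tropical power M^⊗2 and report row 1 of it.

M^⊗2:
  [3, -11, -7, 2, 15, -3]
  [4, -18, 7, 1, 10, 1]
  [8, -6, -2, 7, 22, 0]
  [-12, -12, -8, -12, 2, -15]
  [4, 2, -4, 15, 12, -12]
  [4, -12, 6, 4, 16, -2]
Answer: row 1 of M^⊗2 = [3, -11, -7, 2, 15, -3]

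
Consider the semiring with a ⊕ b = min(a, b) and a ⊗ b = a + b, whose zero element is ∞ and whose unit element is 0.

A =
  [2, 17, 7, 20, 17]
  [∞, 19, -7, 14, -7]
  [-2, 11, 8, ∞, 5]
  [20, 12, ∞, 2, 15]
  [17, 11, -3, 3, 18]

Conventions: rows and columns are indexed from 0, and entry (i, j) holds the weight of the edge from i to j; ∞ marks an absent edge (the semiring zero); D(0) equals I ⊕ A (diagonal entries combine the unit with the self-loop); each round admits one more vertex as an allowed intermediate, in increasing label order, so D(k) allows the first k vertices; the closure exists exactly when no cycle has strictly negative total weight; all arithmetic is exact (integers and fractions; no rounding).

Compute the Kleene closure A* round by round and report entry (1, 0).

D(0):
  [0, 17, 7, 20, 17]
  [∞, 0, -7, 14, -7]
  [-2, 11, 0, ∞, 5]
  [20, 12, ∞, 0, 15]
  [17, 11, -3, 3, 0]
D(1):
  [0, 17, 7, 20, 17]
  [∞, 0, -7, 14, -7]
  [-2, 11, 0, 18, 5]
  [20, 12, 27, 0, 15]
  [17, 11, -3, 3, 0]
D(2):
  [0, 17, 7, 20, 10]
  [∞, 0, -7, 14, -7]
  [-2, 11, 0, 18, 4]
  [20, 12, 5, 0, 5]
  [17, 11, -3, 3, 0]
D(3):
  [0, 17, 7, 20, 10]
  [-9, 0, -7, 11, -7]
  [-2, 11, 0, 18, 4]
  [3, 12, 5, 0, 5]
  [-5, 8, -3, 3, 0]
D(4):
  [0, 17, 7, 20, 10]
  [-9, 0, -7, 11, -7]
  [-2, 11, 0, 18, 4]
  [3, 12, 5, 0, 5]
  [-5, 8, -3, 3, 0]
D(5):
  [0, 17, 7, 13, 10]
  [-12, 0, -10, -4, -7]
  [-2, 11, 0, 7, 4]
  [0, 12, 2, 0, 5]
  [-5, 8, -3, 3, 0]
Answer: A*[1][0] = -12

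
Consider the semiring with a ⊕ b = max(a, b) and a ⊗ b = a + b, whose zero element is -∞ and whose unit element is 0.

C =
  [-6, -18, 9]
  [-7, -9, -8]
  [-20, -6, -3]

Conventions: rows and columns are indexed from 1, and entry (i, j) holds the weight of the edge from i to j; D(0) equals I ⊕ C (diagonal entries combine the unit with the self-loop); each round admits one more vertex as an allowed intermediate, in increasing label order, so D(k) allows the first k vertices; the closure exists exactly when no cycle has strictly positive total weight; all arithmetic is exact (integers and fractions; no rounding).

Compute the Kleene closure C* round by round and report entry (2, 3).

D(0):
  [0, -18, 9]
  [-7, 0, -8]
  [-20, -6, 0]
D(1):
  [0, -18, 9]
  [-7, 0, 2]
  [-20, -6, 0]
D(2):
  [0, -18, 9]
  [-7, 0, 2]
  [-13, -6, 0]
D(3):
  [0, 3, 9]
  [-7, 0, 2]
  [-13, -6, 0]
Answer: C*[2][3] = 2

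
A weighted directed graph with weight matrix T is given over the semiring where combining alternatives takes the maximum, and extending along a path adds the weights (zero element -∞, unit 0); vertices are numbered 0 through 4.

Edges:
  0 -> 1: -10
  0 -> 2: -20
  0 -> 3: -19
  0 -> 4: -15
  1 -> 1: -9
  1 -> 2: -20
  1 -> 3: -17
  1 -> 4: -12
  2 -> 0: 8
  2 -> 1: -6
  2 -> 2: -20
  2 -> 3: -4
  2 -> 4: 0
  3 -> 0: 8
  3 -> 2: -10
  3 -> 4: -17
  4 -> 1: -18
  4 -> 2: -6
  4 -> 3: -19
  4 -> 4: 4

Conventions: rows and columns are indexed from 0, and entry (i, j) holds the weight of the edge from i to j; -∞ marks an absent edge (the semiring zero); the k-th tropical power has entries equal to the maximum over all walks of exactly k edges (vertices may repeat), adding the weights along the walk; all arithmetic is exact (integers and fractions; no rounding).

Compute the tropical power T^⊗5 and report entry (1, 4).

T^⊗2:
  [-11, -19, -21, -24, -11]
  [-9, -18, -18, -24, -8]
  [4, -2, -6, -11, 4]
  [-2, -2, -12, -11, -7]
  [2, -12, -2, -10, 8]
T^⊗3:
  [-13, -21, -17, -25, -7]
  [-10, -19, -14, -22, -4]
  [2, -6, -2, -10, 8]
  [-3, -11, -13, -16, -3]
  [6, -8, 2, -6, 12]
T^⊗4:
  [-9, -23, -13, -21, -3]
  [-6, -20, -10, -18, 0]
  [6, -8, 2, -6, 12]
  [-5, -13, -9, -17, 1]
  [10, -4, 6, -2, 16]
T^⊗5:
  [-5, -19, -9, -17, 1]
  [-2, -16, -6, -14, 4]
  [10, -4, 6, -2, 16]
  [-1, -15, -5, -13, 5]
  [14, 0, 10, 2, 20]
Key observation: the optimum is the walk 1->4->4->4->4->4, with weight (-12) + 4 + 4 + 4 + 4 = 4.
Optimal value attained by: walk 1->4->4->4->4->4.
Answer: (T^⊗5)[1][4] = 4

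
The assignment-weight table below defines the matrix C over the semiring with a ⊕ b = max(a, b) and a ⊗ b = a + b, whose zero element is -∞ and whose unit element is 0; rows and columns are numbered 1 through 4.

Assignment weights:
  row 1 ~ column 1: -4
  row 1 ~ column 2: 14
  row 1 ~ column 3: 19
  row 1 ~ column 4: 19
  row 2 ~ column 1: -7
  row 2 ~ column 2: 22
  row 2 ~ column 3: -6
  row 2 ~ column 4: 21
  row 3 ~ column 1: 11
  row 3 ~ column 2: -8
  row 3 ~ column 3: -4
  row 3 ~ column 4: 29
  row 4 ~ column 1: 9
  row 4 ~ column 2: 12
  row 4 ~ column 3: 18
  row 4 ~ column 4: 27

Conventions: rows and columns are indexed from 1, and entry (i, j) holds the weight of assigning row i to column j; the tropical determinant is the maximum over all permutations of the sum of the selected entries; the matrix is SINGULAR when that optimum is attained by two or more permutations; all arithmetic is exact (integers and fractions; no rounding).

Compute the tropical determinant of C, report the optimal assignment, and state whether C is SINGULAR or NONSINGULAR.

σ = (1, 2, 3, 4): (-4) + 22 + (-4) + 27 = 41
σ = (1, 2, 4, 3): (-4) + 22 + 29 + 18 = 65
σ = (1, 3, 2, 4): (-4) + (-6) + (-8) + 27 = 9
σ = (1, 3, 4, 2): (-4) + (-6) + 29 + 12 = 31
σ = (1, 4, 2, 3): (-4) + 21 + (-8) + 18 = 27
σ = (1, 4, 3, 2): (-4) + 21 + (-4) + 12 = 25
σ = (2, 1, 3, 4): 14 + (-7) + (-4) + 27 = 30
σ = (2, 1, 4, 3): 14 + (-7) + 29 + 18 = 54
σ = (2, 3, 1, 4): 14 + (-6) + 11 + 27 = 46
σ = (2, 3, 4, 1): 14 + (-6) + 29 + 9 = 46
σ = (2, 4, 1, 3): 14 + 21 + 11 + 18 = 64
σ = (2, 4, 3, 1): 14 + 21 + (-4) + 9 = 40
σ = (3, 1, 2, 4): 19 + (-7) + (-8) + 27 = 31
σ = (3, 1, 4, 2): 19 + (-7) + 29 + 12 = 53
σ = (3, 2, 1, 4): 19 + 22 + 11 + 27 = 79
σ = (3, 2, 4, 1): 19 + 22 + 29 + 9 = 79
σ = (3, 4, 1, 2): 19 + 21 + 11 + 12 = 63
σ = (3, 4, 2, 1): 19 + 21 + (-8) + 9 = 41
σ = (4, 1, 2, 3): 19 + (-7) + (-8) + 18 = 22
σ = (4, 1, 3, 2): 19 + (-7) + (-4) + 12 = 20
σ = (4, 2, 1, 3): 19 + 22 + 11 + 18 = 70
σ = (4, 2, 3, 1): 19 + 22 + (-4) + 9 = 46
σ = (4, 3, 1, 2): 19 + (-6) + 11 + 12 = 36
σ = (4, 3, 2, 1): 19 + (-6) + (-8) + 9 = 14
Optimal value attained by: σ = (3, 2, 1, 4).
Answer: det⊕(C) = 79; verdict: SINGULAR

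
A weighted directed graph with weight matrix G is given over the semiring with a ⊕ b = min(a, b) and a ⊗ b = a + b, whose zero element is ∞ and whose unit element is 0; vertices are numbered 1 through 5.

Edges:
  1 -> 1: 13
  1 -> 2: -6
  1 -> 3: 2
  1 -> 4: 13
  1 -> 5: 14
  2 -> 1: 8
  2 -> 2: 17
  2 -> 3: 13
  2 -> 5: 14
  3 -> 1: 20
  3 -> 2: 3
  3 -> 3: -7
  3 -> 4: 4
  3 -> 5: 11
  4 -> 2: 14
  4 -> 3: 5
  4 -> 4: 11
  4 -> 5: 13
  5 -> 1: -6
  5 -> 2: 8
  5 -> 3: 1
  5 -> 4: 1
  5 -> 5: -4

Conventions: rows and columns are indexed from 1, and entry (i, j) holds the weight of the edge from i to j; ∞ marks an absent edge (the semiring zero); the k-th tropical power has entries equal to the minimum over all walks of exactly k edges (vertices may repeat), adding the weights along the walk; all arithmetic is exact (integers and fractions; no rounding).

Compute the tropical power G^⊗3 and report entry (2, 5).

G^⊗2:
  [2, 5, -5, 6, 8]
  [8, 2, 6, 15, 10]
  [5, -4, -14, -3, 4]
  [7, 8, -2, 9, 9]
  [-10, -12, -6, -3, -8]
G^⊗3:
  [2, -4, -12, -1, 4]
  [4, 2, -1, 10, 6]
  [-2, -11, -21, -10, -3]
  [3, 1, -9, 2, 5]
  [-14, -16, -13, -7, -12]
Key observation: the optimum is the walk 2->5->5->5, with weight 14 + (-4) + (-4) = 6.
Optimal value attained by: walk 2->5->5->5.
Answer: (G^⊗3)[2][5] = 6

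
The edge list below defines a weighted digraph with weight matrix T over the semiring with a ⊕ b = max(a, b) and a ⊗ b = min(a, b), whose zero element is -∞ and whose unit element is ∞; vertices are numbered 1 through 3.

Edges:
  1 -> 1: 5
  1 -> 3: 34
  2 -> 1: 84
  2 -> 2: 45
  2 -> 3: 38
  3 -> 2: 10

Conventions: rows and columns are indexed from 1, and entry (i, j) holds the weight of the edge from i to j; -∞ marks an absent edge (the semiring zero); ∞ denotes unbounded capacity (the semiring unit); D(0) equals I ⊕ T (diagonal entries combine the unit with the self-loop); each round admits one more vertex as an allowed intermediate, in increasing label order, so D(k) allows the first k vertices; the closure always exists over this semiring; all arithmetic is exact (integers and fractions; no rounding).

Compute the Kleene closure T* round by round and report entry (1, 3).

D(0):
  [∞, -∞, 34]
  [84, ∞, 38]
  [-∞, 10, ∞]
D(1):
  [∞, -∞, 34]
  [84, ∞, 38]
  [-∞, 10, ∞]
D(2):
  [∞, -∞, 34]
  [84, ∞, 38]
  [10, 10, ∞]
D(3):
  [∞, 10, 34]
  [84, ∞, 38]
  [10, 10, ∞]
Answer: T*[1][3] = 34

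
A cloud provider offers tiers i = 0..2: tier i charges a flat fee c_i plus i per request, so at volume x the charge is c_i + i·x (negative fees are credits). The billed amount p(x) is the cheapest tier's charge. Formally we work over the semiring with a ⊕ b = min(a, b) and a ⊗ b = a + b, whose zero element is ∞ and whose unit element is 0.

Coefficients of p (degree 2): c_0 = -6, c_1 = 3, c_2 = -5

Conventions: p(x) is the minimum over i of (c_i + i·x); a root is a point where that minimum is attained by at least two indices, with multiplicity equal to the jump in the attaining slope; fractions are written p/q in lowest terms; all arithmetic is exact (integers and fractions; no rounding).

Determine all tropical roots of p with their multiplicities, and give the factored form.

hull edge (i=0, c=-6) to (i=2, c=-5): slope 1/2, span 2
Factored form: p(x) = -5 ⊗ (x ⊕ (-1/2)) ⊗ (x ⊕ (-1/2))
Answer: roots = -1/2 (mult 2)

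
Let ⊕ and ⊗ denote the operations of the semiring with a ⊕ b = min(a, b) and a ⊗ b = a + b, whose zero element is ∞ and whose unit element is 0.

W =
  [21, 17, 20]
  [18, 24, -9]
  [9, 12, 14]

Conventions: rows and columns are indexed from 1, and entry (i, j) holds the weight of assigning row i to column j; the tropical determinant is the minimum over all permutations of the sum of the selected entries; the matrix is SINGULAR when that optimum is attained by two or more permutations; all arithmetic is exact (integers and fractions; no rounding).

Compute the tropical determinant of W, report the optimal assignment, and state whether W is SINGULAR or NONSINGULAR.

σ = (1, 2, 3): 21 + 24 + 14 = 59
σ = (1, 3, 2): 21 + (-9) + 12 = 24
σ = (2, 1, 3): 17 + 18 + 14 = 49
σ = (2, 3, 1): 17 + (-9) + 9 = 17
σ = (3, 1, 2): 20 + 18 + 12 = 50
σ = (3, 2, 1): 20 + 24 + 9 = 53
Optimal value attained by: σ = (2, 3, 1).
Answer: det⊕(W) = 17; verdict: NONSINGULAR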